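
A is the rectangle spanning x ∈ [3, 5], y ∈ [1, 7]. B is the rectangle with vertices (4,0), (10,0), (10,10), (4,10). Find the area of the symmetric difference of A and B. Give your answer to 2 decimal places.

|A∩B|: x∈[4,5], y∈[1,7] → 1·6 = 6.
|A △ B| = |A| + |B| − 2·|A∩B| = 12 + 60 − 12 = 60.00.

60.00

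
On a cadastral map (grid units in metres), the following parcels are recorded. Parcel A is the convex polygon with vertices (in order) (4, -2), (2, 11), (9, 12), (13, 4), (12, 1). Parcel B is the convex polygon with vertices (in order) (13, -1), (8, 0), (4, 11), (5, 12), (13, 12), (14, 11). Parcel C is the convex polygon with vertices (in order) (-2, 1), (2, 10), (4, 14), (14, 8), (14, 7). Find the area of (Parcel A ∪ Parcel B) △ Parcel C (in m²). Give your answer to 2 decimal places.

95.64

|Parcel A ∪ Parcel B| = 135.0507.
|(Parcel A ∪ Parcel B) ∩ Parcel C| = 65.704.
|(Parcel A ∪ Parcel B) △ Parcel C| = 135.0507 + 92 − 131.408 = 95.64.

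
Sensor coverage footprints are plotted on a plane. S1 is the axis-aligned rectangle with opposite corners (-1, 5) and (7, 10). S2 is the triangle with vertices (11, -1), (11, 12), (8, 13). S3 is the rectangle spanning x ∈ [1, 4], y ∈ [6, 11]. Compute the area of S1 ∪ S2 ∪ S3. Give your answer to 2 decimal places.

By inclusion–exclusion:
Individual areas: |S1| = 40, |S2| = 19.5, |S3| = 15.
|S1∩S2| = 0.
|S1∩S3|: x∈[1,4], y∈[6,10] → 3·4 = 12.
|S2∩S3| = 0.
|S1∩S2∩S3| = 0.
|S1 ∪ S2 ∪ S3| = 74.5 − 12 + 0 = 62.50.

62.50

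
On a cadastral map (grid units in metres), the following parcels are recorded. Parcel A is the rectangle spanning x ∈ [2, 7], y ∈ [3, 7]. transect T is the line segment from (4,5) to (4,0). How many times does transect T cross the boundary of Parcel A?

1

The segment meets the boundary at (4,3).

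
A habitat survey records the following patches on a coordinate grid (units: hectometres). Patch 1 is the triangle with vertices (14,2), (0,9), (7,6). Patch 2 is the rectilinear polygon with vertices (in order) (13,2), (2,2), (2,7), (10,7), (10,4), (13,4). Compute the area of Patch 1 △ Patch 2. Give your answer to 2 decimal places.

44.05

|Patch 1| = 3.5, |Patch 2| = 46, |Patch 1∩Patch 2| = 2.7262.
|Patch 1 △ Patch 2| = |Patch 1| + |Patch 2| − 2·|Patch 1∩Patch 2| = 3.5 + 46 − 5.4524 = 44.05.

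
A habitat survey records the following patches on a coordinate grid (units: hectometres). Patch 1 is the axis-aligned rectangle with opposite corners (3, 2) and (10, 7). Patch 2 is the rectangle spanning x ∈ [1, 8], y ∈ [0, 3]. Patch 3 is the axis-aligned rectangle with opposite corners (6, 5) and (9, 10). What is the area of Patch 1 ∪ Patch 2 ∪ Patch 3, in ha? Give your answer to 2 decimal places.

By inclusion–exclusion:
Individual areas: |Patch 1| = 35, |Patch 2| = 21, |Patch 3| = 15.
|Patch 1∩Patch 2|: x∈[3,8], y∈[2,3] → 5·1 = 5.
|Patch 1∩Patch 3|: x∈[6,9], y∈[5,7] → 3·2 = 6.
|Patch 2∩Patch 3| = 0 (no overlap).
|Patch 1∩Patch 2∩Patch 3| = 0.
|Patch 1 ∪ Patch 2 ∪ Patch 3| = 71 − 11 + 0 = 60.00.

60.00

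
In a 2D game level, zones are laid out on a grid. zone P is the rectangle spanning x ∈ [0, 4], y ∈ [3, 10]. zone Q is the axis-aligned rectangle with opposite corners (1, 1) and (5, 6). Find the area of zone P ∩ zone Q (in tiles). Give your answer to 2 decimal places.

|zone P∩zone Q|: x∈[1,4], y∈[3,6] → 3·3 = 9.

9.00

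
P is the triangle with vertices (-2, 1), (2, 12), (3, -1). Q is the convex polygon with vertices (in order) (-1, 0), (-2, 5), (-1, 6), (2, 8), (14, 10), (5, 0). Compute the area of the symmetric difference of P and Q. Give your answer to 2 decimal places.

|P| = 31.5, |Q| = 87, |P∩Q| = 25.134.
|P △ Q| = |P| + |Q| − 2·|P∩Q| = 31.5 + 87 − 50.268 = 68.23.

68.23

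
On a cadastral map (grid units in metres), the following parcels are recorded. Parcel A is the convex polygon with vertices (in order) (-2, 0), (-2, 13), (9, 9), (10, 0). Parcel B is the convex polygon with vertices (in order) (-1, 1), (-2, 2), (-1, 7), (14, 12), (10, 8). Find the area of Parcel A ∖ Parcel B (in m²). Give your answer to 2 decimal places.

|Parcel A| = 125.5, |Parcel A∩Parcel B| = 46.7121.
|Parcel A ∖ Parcel B| = |Parcel A| − |Parcel A∩Parcel B| = 125.5 − 46.7121 = 78.79.

78.79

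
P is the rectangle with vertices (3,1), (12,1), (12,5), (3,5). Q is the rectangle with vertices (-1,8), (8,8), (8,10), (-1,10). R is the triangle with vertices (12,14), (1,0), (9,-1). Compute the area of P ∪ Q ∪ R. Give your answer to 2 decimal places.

By inclusion–exclusion:
Individual areas: |P| = 36, |Q| = 18, |R| = 61.5.
|P∩Q| = 0 (no overlap).
|P∩R| = 24.8331.
|Q∩R| = 0.3247.
|P∩Q∩R| = 0.
|P ∪ Q ∪ R| = 115.5 − 25.1578 + 0 = 90.34.

90.34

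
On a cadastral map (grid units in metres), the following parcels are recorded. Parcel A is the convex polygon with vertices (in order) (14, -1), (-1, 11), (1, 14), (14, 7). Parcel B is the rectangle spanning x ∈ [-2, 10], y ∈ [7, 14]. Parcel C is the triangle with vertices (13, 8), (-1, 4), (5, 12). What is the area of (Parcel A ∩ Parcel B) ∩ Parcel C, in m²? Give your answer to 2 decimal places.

24.94

The region (Parcel A ∩ Parcel B) ∩ Parcel C is the polygon with vertices (10,9.154), (10,7.143), (9.5,7), (4,7), (2.281,8.375), (4.918,11.89).
By the shoelace formula its area is 24.94.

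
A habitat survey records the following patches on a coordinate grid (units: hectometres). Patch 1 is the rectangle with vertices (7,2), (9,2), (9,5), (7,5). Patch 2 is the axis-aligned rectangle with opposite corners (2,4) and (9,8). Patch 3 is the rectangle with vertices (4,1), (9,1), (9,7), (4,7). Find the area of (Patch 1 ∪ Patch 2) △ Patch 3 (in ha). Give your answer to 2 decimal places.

|Patch 1 ∪ Patch 2| = 32.
|(Patch 1 ∪ Patch 2) ∩ Patch 3| = 19.
|(Patch 1 ∪ Patch 2) △ Patch 3| = 32 + 30 − 38 = 24.00.

24.00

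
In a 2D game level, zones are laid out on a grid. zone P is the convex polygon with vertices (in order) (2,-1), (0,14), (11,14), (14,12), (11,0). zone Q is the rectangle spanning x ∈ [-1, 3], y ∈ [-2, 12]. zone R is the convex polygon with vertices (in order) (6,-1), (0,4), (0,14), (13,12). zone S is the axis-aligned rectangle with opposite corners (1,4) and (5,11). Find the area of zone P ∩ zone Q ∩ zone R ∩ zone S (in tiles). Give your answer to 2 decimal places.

13.58

The intersection is the polygon with vertices (3,4), (1.333,4), (1,6.5), (1,11), (3,11).
By the shoelace formula its area is 13.58.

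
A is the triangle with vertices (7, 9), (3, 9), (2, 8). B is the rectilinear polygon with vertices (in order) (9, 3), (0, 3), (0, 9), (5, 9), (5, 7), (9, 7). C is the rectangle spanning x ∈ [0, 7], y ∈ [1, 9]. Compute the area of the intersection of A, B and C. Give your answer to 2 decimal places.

1.60

The intersection is the polygon with vertices (5,8.6), (2,8), (3,9), (5,9).
By the shoelace formula its area is 1.60.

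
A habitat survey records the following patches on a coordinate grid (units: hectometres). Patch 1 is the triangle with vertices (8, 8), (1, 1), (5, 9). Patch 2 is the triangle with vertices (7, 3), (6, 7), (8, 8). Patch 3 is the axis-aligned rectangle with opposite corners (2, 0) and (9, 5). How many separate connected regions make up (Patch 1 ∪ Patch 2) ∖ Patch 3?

(Patch 1 ∪ Patch 2) ∖ Patch 3 splits into 2 disjoint pieces (area 0.5, area 12.7).

2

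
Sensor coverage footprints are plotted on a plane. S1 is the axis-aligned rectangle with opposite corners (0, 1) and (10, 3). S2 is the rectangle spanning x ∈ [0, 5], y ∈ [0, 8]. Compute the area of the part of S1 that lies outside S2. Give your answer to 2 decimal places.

10.00

|S1∩S2|: x∈[0,5], y∈[1,3] → 5·2 = 10.
|S1| = 20.
|S1 ∖ S2| = |S1| − |S1∩S2| = 20 − 10 = 10.00.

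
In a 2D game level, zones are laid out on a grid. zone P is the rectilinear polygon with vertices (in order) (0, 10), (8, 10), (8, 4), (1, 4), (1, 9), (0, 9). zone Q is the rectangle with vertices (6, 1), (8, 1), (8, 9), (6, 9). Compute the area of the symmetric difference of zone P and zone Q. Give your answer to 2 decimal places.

39.00

|zone P| = 43, |zone Q| = 16, |zone P∩zone Q| = 10.
|zone P △ zone Q| = |zone P| + |zone Q| − 2·|zone P∩zone Q| = 43 + 16 − 20 = 39.00.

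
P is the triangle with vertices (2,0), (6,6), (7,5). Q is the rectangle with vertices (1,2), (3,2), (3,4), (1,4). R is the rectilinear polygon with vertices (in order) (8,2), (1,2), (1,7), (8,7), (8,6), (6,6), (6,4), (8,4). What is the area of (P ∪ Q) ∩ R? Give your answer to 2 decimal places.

|P ∪ Q| = 9.
|(P ∪ Q) ∩ R| = 7.33.

7.33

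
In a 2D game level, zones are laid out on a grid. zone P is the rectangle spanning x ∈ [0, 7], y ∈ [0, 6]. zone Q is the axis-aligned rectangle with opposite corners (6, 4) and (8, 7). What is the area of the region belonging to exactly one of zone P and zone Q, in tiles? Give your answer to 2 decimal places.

|zone P∩zone Q|: x∈[6,7], y∈[4,6] → 1·2 = 2.
|zone P △ zone Q| = |zone P| + |zone Q| − 2·|zone P∩zone Q| = 42 + 6 − 4 = 44.00.

44.00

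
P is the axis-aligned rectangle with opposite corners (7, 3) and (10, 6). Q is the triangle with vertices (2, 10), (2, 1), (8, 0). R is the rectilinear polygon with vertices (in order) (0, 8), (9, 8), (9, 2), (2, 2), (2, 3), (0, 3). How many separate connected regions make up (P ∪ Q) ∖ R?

3

(P ∪ Q) ∖ R splits into 3 disjoint pieces (area 3, area 7.8, area 1.2).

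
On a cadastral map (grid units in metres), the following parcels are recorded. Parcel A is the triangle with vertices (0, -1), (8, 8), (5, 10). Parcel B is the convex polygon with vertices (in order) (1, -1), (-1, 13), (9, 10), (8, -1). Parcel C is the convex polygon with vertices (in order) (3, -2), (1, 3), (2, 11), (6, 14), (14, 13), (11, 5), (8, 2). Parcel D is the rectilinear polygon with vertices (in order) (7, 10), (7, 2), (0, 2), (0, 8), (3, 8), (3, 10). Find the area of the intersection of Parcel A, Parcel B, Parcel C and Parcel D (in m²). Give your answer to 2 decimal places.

18.65

The intersection is the polygon with vertices (2.667,2), (1.4,2), (1.383,2.043), (5,10), (7,8.667), (7,6.875).
By the shoelace formula its area is 18.65.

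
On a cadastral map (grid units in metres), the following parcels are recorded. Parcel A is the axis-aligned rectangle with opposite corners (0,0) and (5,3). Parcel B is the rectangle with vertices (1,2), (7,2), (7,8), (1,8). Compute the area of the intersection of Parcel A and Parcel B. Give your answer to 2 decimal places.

4.00

|Parcel A∩Parcel B|: x∈[1,5], y∈[2,3] → 4·1 = 4.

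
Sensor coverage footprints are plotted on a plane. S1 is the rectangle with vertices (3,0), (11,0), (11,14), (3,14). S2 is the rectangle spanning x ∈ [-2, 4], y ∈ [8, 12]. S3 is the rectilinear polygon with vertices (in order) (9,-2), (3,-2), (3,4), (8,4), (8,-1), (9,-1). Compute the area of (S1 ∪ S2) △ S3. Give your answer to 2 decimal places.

|S1 ∪ S2| = 132.
|(S1 ∪ S2) ∩ S3| = 20.
|(S1 ∪ S2) △ S3| = 132 + 31 − 40 = 123.00.

123.00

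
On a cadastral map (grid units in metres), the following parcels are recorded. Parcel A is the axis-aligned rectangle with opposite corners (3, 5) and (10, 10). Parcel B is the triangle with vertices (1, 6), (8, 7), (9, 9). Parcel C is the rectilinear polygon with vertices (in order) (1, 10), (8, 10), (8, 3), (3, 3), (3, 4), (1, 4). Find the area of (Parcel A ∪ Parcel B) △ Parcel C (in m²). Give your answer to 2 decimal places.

|Parcel A ∪ Parcel B| = 35.4643.
|(Parcel A ∪ Parcel B) ∩ Parcel C| = 25.4643.
|(Parcel A ∪ Parcel B) △ Parcel C| = 35.4643 + 47 − 50.9286 = 31.54.

31.54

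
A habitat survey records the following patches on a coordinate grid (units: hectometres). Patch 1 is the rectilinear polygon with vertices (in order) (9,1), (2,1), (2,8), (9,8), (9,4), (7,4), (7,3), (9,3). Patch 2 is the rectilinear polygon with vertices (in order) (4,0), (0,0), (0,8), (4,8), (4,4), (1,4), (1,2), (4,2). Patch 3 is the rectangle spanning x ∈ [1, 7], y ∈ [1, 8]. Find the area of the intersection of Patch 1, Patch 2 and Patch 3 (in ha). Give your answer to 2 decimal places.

10.00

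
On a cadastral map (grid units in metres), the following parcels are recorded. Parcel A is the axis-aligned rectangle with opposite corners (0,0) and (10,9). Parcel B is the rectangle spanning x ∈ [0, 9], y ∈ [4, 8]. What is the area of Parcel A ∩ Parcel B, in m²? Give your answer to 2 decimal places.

36.00

|Parcel A∩Parcel B|: x∈[0,9], y∈[4,8] → 9·4 = 36.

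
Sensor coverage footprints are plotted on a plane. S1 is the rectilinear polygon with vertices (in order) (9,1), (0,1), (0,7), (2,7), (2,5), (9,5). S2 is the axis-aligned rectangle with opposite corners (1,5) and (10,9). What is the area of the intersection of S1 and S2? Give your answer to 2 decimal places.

2.00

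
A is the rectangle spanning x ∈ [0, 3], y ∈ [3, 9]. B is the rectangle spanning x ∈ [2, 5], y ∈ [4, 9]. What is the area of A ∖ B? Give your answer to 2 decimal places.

|A∩B|: x∈[2,3], y∈[4,9] → 1·5 = 5.
|A| = 18.
|A ∖ B| = |A| − |A∩B| = 18 − 5 = 13.00.

13.00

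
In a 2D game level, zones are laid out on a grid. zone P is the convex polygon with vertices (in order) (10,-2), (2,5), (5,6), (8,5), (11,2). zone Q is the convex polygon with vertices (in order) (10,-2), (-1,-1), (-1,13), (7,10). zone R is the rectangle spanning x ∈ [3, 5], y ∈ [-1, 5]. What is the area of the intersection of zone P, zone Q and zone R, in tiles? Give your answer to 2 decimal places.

3.50

The intersection is the polygon with vertices (3,4.125), (3,5), (5,5), (5,2.375).
By the shoelace formula its area is 3.50.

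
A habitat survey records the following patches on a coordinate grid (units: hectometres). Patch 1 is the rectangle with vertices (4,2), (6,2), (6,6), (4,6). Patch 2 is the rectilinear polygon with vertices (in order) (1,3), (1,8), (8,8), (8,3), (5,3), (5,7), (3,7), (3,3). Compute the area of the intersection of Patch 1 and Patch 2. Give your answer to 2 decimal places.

The intersection is the polygon with vertices (6,6), (6,3), (5,3), (5,6).
By the shoelace formula its area is 3.00.

3.00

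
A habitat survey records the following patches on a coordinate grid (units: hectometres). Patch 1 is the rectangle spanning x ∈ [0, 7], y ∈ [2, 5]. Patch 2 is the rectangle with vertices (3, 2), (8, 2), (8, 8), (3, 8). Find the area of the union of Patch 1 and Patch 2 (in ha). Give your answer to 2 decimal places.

39.00

By inclusion–exclusion:
Individual areas: |Patch 1| = 21, |Patch 2| = 30.
|Patch 1∩Patch 2|: x∈[3,7], y∈[2,5] → 4·3 = 12.
|Patch 1 ∪ Patch 2| = 51 − 12 = 39.00.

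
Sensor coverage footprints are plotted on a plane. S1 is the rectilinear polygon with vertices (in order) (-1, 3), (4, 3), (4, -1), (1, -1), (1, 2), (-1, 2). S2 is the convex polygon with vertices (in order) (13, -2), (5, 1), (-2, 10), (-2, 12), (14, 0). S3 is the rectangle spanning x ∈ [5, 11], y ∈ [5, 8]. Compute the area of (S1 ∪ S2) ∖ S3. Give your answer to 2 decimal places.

74.26

|S1 ∪ S2| = 76.3016.
|(S1 ∪ S2) ∩ S3| = 2.0417.
|(S1 ∪ S2) ∖ S3| = 76.3016 − 2.0417 = 74.26.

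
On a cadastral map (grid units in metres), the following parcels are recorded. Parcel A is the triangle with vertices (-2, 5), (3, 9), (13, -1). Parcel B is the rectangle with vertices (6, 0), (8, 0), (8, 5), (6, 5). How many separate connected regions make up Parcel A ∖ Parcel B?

Parcel A ∖ Parcel B splits into 2 disjoint pieces (area 30.8, area 7.5).

2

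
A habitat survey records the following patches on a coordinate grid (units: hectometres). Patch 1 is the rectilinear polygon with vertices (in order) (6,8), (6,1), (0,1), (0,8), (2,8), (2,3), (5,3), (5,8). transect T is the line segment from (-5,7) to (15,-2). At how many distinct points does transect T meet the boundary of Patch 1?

The segment meets the boundary at (3.889,3), (2,3.85), (6,2.05), (0,4.75).

4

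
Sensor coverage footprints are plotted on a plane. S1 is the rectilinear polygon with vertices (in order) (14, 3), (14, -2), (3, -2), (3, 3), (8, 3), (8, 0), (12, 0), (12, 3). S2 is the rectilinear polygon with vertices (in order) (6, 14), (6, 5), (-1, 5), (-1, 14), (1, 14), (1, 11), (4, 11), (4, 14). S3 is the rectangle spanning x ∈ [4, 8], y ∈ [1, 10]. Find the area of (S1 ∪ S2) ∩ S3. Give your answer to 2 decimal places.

18.00

|S1 ∪ S2| = 97.
|(S1 ∪ S2) ∩ S3| = 18.00.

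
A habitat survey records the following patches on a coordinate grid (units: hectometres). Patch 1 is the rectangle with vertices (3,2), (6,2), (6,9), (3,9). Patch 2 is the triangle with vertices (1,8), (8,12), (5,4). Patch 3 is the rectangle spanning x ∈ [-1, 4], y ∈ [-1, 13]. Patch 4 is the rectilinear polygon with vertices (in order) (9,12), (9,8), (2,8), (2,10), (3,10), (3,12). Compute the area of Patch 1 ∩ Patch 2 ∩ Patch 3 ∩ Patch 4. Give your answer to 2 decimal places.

1.00

The intersection is the polygon with vertices (4,8), (3,8), (3,9), (4,9).
By the shoelace formula its area is 1.00.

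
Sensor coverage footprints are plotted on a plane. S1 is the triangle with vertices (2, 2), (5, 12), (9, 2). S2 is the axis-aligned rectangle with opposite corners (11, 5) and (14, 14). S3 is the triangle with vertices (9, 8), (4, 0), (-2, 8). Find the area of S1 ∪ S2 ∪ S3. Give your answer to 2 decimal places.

By inclusion–exclusion:
Individual areas: |S1| = 35, |S2| = 27, |S3| = 44.
|S1∩S2| = 0.
|S1∩S3| = 22.4212.
|S2∩S3| = 0.
|S1∩S2∩S3| = 0.
|S1 ∪ S2 ∪ S3| = 106 − 22.4212 + 0 = 83.58.

83.58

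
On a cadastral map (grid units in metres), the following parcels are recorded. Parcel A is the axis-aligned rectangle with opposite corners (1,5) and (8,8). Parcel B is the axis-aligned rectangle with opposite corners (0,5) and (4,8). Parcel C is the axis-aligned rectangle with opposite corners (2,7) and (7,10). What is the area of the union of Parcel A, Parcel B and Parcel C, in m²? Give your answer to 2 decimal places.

By inclusion–exclusion:
Individual areas: |Parcel A| = 21, |Parcel B| = 12, |Parcel C| = 15.
|Parcel A∩Parcel B|: x∈[1,4], y∈[5,8] → 3·3 = 9.
|Parcel A∩Parcel C|: x∈[2,7], y∈[7,8] → 5·1 = 5.
|Parcel B∩Parcel C|: x∈[2,4], y∈[7,8] → 2·1 = 2.
|Parcel A∩Parcel B∩Parcel C| = 2.
|Parcel A ∪ Parcel B ∪ Parcel C| = 48 − 16 + 2 = 34.00.

34.00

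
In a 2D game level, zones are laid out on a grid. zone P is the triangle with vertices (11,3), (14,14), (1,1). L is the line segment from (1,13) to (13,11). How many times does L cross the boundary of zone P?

The segment meets the boundary at (11.286,11.286).

1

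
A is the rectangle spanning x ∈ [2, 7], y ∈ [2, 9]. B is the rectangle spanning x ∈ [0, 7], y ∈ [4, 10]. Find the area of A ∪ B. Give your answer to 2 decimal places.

By inclusion–exclusion:
Individual areas: |A| = 35, |B| = 42.
|A∩B|: x∈[2,7], y∈[4,9] → 5·5 = 25.
|A ∪ B| = 77 − 25 = 52.00.

52.00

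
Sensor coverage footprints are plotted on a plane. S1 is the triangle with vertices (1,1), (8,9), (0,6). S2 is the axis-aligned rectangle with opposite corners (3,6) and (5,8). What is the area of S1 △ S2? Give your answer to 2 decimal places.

|S1| = 21.5, |S2| = 4, |S1∩S2| = 3.
|S1 △ S2| = |S1| + |S2| − 2·|S1∩S2| = 21.5 + 4 − 6 = 19.50.

19.50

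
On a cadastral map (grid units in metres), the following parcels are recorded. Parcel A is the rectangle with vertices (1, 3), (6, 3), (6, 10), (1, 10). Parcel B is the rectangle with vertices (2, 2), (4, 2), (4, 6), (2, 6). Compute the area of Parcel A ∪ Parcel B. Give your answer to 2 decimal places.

37.00

By inclusion–exclusion:
Individual areas: |Parcel A| = 35, |Parcel B| = 8.
|Parcel A∩Parcel B|: x∈[2,4], y∈[3,6] → 2·3 = 6.
|Parcel A ∪ Parcel B| = 43 − 6 = 37.00.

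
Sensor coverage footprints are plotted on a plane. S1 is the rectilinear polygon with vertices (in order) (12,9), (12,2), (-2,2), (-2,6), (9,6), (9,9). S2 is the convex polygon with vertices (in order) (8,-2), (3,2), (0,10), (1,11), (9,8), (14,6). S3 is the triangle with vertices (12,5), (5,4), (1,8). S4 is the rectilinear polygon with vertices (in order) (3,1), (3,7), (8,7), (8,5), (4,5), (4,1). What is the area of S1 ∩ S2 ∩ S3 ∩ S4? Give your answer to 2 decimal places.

The intersection is the polygon with vertices (3,6), (8,6), (8,5), (4,5).
By the shoelace formula its area is 4.50.

4.50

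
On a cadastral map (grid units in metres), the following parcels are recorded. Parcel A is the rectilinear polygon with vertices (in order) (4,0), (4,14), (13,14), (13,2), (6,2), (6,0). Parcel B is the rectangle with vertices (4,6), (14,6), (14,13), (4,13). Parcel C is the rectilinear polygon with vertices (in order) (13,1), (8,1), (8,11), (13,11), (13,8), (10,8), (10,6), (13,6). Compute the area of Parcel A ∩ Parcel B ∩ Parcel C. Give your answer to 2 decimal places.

19.00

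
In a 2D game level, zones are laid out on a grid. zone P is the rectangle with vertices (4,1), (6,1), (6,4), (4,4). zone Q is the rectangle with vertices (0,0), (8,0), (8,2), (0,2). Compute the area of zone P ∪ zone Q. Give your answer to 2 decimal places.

By inclusion–exclusion:
Individual areas: |zone P| = 6, |zone Q| = 16.
|zone P∩zone Q|: x∈[4,6], y∈[1,2] → 2·1 = 2.
|zone P ∪ zone Q| = 22 − 2 = 20.00.

20.00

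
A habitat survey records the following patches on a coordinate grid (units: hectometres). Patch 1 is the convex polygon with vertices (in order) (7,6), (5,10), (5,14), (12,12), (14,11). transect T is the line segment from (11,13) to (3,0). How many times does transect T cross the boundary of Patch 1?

The segment meets the boundary at (6.862,6.276), (10.626,12.393).

2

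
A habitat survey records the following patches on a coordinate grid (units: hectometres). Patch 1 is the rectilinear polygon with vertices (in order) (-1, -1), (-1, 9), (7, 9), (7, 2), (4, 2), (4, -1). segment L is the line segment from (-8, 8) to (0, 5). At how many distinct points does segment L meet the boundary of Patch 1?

1

The segment meets the boundary at (-1,5.375).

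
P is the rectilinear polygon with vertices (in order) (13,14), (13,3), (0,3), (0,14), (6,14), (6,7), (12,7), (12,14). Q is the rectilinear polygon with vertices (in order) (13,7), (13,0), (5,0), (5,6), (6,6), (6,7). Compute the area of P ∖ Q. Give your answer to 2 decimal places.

70.00

|P| = 101, |P∩Q| = 31.
|P ∖ Q| = |P| − |P∩Q| = 101 − 31 = 70.00.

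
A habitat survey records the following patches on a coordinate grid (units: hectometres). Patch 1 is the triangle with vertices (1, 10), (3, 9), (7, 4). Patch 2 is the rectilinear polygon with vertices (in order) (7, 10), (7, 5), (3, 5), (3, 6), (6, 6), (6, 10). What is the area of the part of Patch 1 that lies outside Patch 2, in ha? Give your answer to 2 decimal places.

|Patch 1| = 3, |Patch 1∩Patch 2| = 0.3.
|Patch 1 ∖ Patch 2| = |Patch 1| − |Patch 1∩Patch 2| = 3 − 0.3 = 2.70.

2.70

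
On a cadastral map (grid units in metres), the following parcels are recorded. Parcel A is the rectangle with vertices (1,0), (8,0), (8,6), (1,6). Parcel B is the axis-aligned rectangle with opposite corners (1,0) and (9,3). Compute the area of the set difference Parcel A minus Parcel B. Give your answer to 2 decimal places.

21.00

|Parcel A∩Parcel B|: x∈[1,8], y∈[0,3] → 7·3 = 21.
|Parcel A| = 42.
|Parcel A ∖ Parcel B| = |Parcel A| − |Parcel A∩Parcel B| = 42 − 21 = 21.00.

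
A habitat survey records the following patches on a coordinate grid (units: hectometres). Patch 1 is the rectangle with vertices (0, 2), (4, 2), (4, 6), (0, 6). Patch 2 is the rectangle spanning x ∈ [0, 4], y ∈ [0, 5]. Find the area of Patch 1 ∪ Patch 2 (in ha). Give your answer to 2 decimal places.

By inclusion–exclusion:
Individual areas: |Patch 1| = 16, |Patch 2| = 20.
|Patch 1∩Patch 2|: x∈[0,4], y∈[2,5] → 4·3 = 12.
|Patch 1 ∪ Patch 2| = 36 − 12 = 24.00.

24.00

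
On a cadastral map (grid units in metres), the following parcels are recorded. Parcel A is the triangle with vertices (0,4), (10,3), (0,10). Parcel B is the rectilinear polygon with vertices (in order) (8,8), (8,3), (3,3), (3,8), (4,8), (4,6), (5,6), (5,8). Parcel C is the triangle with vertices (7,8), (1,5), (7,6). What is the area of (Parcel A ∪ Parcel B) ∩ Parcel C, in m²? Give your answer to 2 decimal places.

5.90

The region (Parcel A ∪ Parcel B) ∩ Parcel C is the polygon with vertices (5,6.5), (5,7), (7,8), (7,6), (1,5), (4.583,6.792).
By the shoelace formula its area is 5.90.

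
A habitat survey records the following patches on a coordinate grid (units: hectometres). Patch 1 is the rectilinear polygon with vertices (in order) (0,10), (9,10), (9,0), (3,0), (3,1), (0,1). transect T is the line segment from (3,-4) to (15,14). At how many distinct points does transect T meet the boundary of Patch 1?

2

The segment meets the boundary at (9,5), (5.667,0).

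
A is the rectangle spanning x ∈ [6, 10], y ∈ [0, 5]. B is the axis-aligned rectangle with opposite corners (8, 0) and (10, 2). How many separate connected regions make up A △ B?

1

A △ B is a single connected region.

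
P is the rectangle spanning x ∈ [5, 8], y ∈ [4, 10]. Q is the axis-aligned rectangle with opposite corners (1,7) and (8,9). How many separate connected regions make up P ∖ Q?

2

P ∖ Q splits into 2 disjoint pieces (area 9, area 3).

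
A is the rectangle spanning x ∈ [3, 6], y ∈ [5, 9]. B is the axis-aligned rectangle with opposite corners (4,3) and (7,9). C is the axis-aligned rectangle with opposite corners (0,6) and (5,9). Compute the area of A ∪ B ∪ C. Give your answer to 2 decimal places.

By inclusion–exclusion:
Individual areas: |A| = 12, |B| = 18, |C| = 15.
|A∩B|: x∈[4,6], y∈[5,9] → 2·4 = 8.
|A∩C|: x∈[3,5], y∈[6,9] → 2·3 = 6.
|B∩C|: x∈[4,5], y∈[6,9] → 1·3 = 3.
|A∩B∩C| = 3.
|A ∪ B ∪ C| = 45 − 17 + 3 = 31.00.

31.00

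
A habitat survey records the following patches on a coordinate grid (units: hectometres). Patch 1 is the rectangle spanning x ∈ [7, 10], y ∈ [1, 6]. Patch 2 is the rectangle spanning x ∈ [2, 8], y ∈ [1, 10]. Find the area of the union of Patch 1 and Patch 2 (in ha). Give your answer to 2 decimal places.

By inclusion–exclusion:
Individual areas: |Patch 1| = 15, |Patch 2| = 54.
|Patch 1∩Patch 2|: x∈[7,8], y∈[1,6] → 1·5 = 5.
|Patch 1 ∪ Patch 2| = 69 − 5 = 64.00.

64.00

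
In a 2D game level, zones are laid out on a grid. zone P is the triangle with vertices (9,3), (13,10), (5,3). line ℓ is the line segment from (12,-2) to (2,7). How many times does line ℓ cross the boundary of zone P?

The segment meets the boundary at (6.444,3), (5.732,3.641).

2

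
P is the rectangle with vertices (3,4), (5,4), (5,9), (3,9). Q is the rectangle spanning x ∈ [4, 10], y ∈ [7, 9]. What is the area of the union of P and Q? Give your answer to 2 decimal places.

20.00

By inclusion–exclusion:
Individual areas: |P| = 10, |Q| = 12.
|P∩Q|: x∈[4,5], y∈[7,9] → 1·2 = 2.
|P ∪ Q| = 22 − 2 = 20.00.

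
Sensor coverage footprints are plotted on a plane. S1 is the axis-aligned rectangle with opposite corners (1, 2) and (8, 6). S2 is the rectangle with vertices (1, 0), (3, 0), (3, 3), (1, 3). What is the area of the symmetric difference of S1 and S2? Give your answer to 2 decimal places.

|S1∩S2|: x∈[1,3], y∈[2,3] → 2·1 = 2.
|S1 △ S2| = |S1| + |S2| − 2·|S1∩S2| = 28 + 6 − 4 = 30.00.

30.00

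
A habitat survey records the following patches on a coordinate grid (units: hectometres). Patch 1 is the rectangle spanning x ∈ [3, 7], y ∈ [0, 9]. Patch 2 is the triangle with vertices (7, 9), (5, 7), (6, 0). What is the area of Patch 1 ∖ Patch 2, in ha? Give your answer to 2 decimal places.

|Patch 1| = 36, |Patch 1∩Patch 2| = 8.
|Patch 1 ∖ Patch 2| = |Patch 1| − |Patch 1∩Patch 2| = 36 − 8 = 28.00.

28.00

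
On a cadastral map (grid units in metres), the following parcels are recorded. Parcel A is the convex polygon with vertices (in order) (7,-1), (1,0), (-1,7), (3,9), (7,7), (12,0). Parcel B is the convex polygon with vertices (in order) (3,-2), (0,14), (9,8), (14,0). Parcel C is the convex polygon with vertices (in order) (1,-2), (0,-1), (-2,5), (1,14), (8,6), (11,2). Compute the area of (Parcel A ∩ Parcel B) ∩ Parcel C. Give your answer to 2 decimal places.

55.14

The region (Parcel A ∩ Parcel B) ∩ Parcel C is the polygon with vertices (1.114,8.057), (3,9), (7,7), (10.667,1.867), (4.529,-0.588), (2.677,-0.28).
By the shoelace formula its area is 55.14.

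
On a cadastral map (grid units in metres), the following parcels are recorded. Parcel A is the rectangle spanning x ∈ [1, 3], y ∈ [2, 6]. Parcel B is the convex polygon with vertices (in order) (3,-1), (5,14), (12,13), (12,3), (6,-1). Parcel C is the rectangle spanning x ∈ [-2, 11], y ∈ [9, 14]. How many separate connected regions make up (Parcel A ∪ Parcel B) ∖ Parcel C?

2

(Parcel A ∪ Parcel B) ∖ Parcel C splits into 2 disjoint pieces (area 8, area 75.4048).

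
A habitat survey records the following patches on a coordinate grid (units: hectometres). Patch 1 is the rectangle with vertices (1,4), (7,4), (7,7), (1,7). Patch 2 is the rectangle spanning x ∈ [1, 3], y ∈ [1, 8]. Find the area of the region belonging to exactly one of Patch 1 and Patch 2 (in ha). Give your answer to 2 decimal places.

20.00

|Patch 1∩Patch 2|: x∈[1,3], y∈[4,7] → 2·3 = 6.
|Patch 1 △ Patch 2| = |Patch 1| + |Patch 2| − 2·|Patch 1∩Patch 2| = 18 + 14 − 12 = 20.00.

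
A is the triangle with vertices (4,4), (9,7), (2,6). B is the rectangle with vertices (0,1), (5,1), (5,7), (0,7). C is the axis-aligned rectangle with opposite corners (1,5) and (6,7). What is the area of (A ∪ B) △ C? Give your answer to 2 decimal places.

|A ∪ B| = 33.6571.
|(A ∪ B) ∩ C| = 9.4667.
|(A ∪ B) △ C| = 33.6571 + 10 − 18.9333 = 24.72.

24.72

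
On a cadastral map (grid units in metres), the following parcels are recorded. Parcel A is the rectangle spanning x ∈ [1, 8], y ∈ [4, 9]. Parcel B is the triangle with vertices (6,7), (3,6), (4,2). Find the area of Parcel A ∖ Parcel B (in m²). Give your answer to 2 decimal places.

29.80

|Parcel A| = 35, |Parcel A∩Parcel B| = 5.2.
|Parcel A ∖ Parcel B| = |Parcel A| − |Parcel A∩Parcel B| = 35 − 5.2 = 29.80.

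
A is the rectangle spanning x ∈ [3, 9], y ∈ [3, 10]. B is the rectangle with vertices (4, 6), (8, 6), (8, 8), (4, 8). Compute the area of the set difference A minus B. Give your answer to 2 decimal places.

|A∩B|: x∈[4,8], y∈[6,8] → 4·2 = 8.
|A| = 42.
|A ∖ B| = |A| − |A∩B| = 42 − 8 = 34.00.

34.00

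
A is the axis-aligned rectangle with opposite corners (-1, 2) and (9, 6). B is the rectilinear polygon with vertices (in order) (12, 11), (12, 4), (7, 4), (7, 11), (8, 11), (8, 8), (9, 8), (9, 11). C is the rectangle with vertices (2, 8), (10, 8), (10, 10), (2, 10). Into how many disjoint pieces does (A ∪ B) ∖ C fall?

2

(A ∪ B) ∖ C splits into 2 disjoint pieces (area 63, area 1).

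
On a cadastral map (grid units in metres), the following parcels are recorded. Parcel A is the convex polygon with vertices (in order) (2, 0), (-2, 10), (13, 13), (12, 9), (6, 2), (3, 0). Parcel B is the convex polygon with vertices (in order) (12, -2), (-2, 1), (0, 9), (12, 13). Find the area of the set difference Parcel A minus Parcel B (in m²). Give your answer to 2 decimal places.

13.47

|Parcel A| = 105.5, |Parcel A∩Parcel B| = 92.0287.
|Parcel A ∖ Parcel B| = |Parcel A| − |Parcel A∩Parcel B| = 105.5 − 92.0287 = 13.47.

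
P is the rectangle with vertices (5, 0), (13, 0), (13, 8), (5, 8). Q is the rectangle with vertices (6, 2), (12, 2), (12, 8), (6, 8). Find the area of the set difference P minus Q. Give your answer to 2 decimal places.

28.00

|P∩Q|: x∈[6,12], y∈[2,8] → 6·6 = 36.
|P| = 64.
|P ∖ Q| = |P| − |P∩Q| = 64 − 36 = 28.00.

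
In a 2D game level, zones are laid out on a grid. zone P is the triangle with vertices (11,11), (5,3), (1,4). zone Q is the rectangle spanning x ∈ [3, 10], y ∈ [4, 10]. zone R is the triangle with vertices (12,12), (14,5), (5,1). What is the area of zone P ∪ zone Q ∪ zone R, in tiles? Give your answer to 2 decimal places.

74.15

By inclusion–exclusion:
Individual areas: |zone P| = 19, |zone Q| = 42, |zone R| = 35.5.
|zone P∩zone Q| = 14.844.
|zone P∩zone R| = 0.
|zone Q∩zone R| = 7.5065.
|zone P∩zone Q∩zone R| = 0.
|zone P ∪ zone Q ∪ zone R| = 96.5 − 22.3505 + 0 = 74.15.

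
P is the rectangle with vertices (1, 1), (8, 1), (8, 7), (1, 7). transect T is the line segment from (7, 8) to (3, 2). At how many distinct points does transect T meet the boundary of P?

The segment meets the boundary at (6.333,7).

1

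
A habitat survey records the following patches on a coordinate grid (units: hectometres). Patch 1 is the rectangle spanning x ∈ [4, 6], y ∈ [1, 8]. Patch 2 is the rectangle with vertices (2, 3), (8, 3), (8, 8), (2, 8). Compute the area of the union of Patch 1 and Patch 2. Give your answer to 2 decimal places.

By inclusion–exclusion:
Individual areas: |Patch 1| = 14, |Patch 2| = 30.
|Patch 1∩Patch 2|: x∈[4,6], y∈[3,8] → 2·5 = 10.
|Patch 1 ∪ Patch 2| = 44 − 10 = 34.00.

34.00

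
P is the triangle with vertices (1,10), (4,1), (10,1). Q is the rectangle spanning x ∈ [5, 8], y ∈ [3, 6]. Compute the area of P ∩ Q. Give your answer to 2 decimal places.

The intersection is the polygon with vertices (8,3), (5,3), (5,6).
By the shoelace formula its area is 4.50.

4.50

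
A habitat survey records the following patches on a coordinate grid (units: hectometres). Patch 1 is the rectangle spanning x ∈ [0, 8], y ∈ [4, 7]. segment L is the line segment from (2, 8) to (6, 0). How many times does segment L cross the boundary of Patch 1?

The segment meets the boundary at (4,4), (2.5,7).

2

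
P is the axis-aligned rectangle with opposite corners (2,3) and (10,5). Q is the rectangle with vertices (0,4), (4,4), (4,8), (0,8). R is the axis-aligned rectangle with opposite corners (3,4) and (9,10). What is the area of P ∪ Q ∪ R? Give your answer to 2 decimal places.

By inclusion–exclusion:
Individual areas: |P| = 16, |Q| = 16, |R| = 36.
|P∩Q|: x∈[2,4], y∈[4,5] → 2·1 = 2.
|P∩R|: x∈[3,9], y∈[4,5] → 6·1 = 6.
|Q∩R|: x∈[3,4], y∈[4,8] → 1·4 = 4.
|P∩Q∩R| = 1.
|P ∪ Q ∪ R| = 68 − 12 + 1 = 57.00.

57.00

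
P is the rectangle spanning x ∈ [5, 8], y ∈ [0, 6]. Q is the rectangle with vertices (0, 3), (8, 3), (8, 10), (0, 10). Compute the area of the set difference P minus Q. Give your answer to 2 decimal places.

9.00

|P∩Q|: x∈[5,8], y∈[3,6] → 3·3 = 9.
|P| = 18.
|P ∖ Q| = |P| − |P∩Q| = 18 − 9 = 9.00.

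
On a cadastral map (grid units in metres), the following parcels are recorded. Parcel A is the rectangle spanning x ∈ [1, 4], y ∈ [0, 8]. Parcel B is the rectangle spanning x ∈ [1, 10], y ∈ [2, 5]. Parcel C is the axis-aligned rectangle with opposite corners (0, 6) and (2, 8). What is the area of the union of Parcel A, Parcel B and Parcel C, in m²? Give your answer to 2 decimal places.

By inclusion–exclusion:
Individual areas: |Parcel A| = 24, |Parcel B| = 27, |Parcel C| = 4.
|Parcel A∩Parcel B|: x∈[1,4], y∈[2,5] → 3·3 = 9.
|Parcel A∩Parcel C|: x∈[1,2], y∈[6,8] → 1·2 = 2.
|Parcel B∩Parcel C| = 0 (no overlap).
|Parcel A∩Parcel B∩Parcel C| = 0.
|Parcel A ∪ Parcel B ∪ Parcel C| = 55 − 11 + 0 = 44.00.

44.00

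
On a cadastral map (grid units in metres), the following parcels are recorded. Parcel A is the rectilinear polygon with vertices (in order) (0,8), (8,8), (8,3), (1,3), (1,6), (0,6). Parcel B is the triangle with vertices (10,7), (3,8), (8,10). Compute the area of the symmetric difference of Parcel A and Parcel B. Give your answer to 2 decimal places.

|Parcel A| = 37, |Parcel B| = 9.5, |Parcel A∩Parcel B| = 1.7857.
|Parcel A △ Parcel B| = |Parcel A| + |Parcel B| − 2·|Parcel A∩Parcel B| = 37 + 9.5 − 3.5714 = 42.93.

42.93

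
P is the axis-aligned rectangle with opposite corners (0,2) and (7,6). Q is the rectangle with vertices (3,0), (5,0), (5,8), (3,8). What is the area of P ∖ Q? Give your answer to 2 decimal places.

20.00

|P∩Q|: x∈[3,5], y∈[2,6] → 2·4 = 8.
|P| = 28.
|P ∖ Q| = |P| − |P∩Q| = 28 − 8 = 20.00.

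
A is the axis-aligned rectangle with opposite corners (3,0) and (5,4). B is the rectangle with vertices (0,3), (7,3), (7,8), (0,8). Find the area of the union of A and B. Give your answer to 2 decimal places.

41.00

By inclusion–exclusion:
Individual areas: |A| = 8, |B| = 35.
|A∩B|: x∈[3,5], y∈[3,4] → 2·1 = 2.
|A ∪ B| = 43 − 2 = 41.00.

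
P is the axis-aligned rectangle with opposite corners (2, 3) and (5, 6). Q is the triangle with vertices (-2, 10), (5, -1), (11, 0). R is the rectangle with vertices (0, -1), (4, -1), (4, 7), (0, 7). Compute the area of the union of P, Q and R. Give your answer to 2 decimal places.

58.05

By inclusion–exclusion:
Individual areas: |P| = 9, |Q| = 36.5, |R| = 32.
|P∩Q| = 7.5915.
|P∩R|: x∈[2,4], y∈[3,6] → 2·3 = 6.
|Q∩R| = 11.4467.
|P∩Q∩R| = 5.5915.
|P ∪ Q ∪ R| = 77.5 − 25.0382 + 5.5915 = 58.05.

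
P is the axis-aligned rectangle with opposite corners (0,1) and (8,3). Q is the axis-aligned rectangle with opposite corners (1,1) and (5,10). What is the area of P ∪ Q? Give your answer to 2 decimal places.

By inclusion–exclusion:
Individual areas: |P| = 16, |Q| = 36.
|P∩Q|: x∈[1,5], y∈[1,3] → 4·2 = 8.
|P ∪ Q| = 52 − 8 = 44.00.

44.00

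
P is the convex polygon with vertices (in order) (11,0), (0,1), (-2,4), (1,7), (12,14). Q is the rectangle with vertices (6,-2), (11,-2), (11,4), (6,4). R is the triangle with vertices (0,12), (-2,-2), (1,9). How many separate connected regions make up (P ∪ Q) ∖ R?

2

(P ∪ Q) ∖ R splits into 2 disjoint pieces (area 122.3702, area 0.8824).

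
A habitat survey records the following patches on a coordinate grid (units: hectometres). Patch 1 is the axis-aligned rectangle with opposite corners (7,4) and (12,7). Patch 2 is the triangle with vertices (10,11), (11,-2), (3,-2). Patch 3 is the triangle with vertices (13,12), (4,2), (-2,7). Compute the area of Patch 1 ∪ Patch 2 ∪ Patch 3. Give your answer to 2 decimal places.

105.39

By inclusion–exclusion:
Individual areas: |Patch 1| = 15, |Patch 2| = 52, |Patch 3| = 52.5.
|Patch 1∩Patch 2| = 9.6044.
|Patch 1∩Patch 3| = 1.25.
|Patch 2∩Patch 3| = 3.8418.
|Patch 1∩Patch 2∩Patch 3| = 0.5852.
|Patch 1 ∪ Patch 2 ∪ Patch 3| = 119.5 − 14.6962 + 0.5852 = 105.39.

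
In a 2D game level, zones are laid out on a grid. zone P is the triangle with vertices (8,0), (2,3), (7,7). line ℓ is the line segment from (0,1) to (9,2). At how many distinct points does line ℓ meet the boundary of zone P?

The segment meets the boundary at (7.734,1.859), (4.909,1.545).

2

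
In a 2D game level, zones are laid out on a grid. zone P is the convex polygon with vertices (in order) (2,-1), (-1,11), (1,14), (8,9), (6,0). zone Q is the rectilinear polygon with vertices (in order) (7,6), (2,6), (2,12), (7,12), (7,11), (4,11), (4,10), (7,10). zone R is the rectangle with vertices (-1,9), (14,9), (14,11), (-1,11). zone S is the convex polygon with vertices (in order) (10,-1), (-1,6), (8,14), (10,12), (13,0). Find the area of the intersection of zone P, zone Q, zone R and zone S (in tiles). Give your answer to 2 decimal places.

4.12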